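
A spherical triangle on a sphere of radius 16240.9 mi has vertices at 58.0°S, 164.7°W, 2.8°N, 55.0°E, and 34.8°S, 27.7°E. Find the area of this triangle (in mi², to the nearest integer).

Side lengths (central angles): a = 0.7941, b = 1.5118, c = 2.0361 rad; semiperimeter s = 2.1710.
By l'Huilier's theorem, tan(E/4) = √[tan(s/2) tan((s−a)/2) tan((s−b)/2) tan((s−c)/2)], giving spherical excess E = 0.7505 rad.
Area = E·R² = 0.7505 × (16240.9)² ≈ 197955513 mi².

197955513 mi²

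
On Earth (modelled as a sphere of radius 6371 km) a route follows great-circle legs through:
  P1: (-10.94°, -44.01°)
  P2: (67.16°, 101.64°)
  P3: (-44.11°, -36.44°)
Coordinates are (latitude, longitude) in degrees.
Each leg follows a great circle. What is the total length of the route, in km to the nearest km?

Leg P1→P2: central angle 2.0824 rad, distance 13266.7 km.
Leg P2→P3: central angle 2.5846 rad, distance 16466.4 km.
Total: 13266.7 + 16466.4 ≈ 29733 km.

29733 km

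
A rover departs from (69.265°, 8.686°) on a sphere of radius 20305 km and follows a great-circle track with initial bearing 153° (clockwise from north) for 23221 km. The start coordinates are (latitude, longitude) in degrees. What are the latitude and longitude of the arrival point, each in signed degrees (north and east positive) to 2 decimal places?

5.76°, 33.22°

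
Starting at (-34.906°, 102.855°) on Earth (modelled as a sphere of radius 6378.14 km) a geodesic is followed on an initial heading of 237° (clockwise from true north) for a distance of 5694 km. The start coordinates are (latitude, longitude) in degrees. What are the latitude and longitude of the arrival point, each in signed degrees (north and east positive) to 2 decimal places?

Angular distance δ = d/R = 5694/6378.14 = 0.89274 rad; initial bearing θ = 4.1364 rad.
sin φ₂ = sin φ₁ cos δ + cos φ₁ sin δ cos θ = (-0.5722)(0.6273) + (0.8201)(0.7788)(-0.5446) = -0.7068, so φ₂ = -44.98°.
Δλ = atan2(sin θ sin δ cos φ₁, cos δ − sin φ₁ sin φ₂) = atan2(-0.5356, 0.2228) = -67.413°.
λ₂ = 102.855° − 67.413° = 35.44°.

-44.98°, 35.44°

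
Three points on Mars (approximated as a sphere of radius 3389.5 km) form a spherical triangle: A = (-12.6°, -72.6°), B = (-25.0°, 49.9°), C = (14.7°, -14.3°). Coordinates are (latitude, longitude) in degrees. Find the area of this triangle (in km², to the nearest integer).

Side lengths (central angles): a = 1.2929, b = 1.1144, c = 1.9639 rad; semiperimeter s = 2.1856.
By l'Huilier's theorem, tan(E/4) = √[tan(s/2) tan((s−a)/2) tan((s−b)/2) tan((s−c)/2)], giving spherical excess E = 0.9688 rad.
Area = E·R² = 0.9688 × (3389.5)² ≈ 11130295 km².

11130295 km²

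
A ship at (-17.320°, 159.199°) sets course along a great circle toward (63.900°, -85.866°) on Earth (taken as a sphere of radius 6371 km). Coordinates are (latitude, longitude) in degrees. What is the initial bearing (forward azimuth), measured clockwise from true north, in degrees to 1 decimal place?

26.4°

With φ₁ = -0.3023, φ₂ = 1.1153, Δλ = 2.0060 rad, the forward-azimuth formula gives
θ = atan2( sin Δλ cos φ₂ , cos φ₁ sin φ₂ − sin φ₁ cos φ₂ cos Δλ ) = atan2(0.3989, 0.8021) = 26.44°.
So the initial bearing is 26.4°.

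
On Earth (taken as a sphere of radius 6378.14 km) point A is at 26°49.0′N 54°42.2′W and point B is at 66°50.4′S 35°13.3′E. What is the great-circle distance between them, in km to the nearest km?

Let φ₁ = 0.4680 rad, φ₂ = -1.1666 rad, and Δλ = 1.5695 rad.
Haversine: a = sin²(Δφ/2) + cos φ₁ cos φ₂ sin²(Δλ/2) = 0.5319 + (0.8925)(0.3933)(0.4993) = 0.70716.
Central angle c = 2·arcsin(√a) = 1.99799 rad.
Distance = R·c = 6378.14 × 1.9980 ≈ 12743 km.

12743 km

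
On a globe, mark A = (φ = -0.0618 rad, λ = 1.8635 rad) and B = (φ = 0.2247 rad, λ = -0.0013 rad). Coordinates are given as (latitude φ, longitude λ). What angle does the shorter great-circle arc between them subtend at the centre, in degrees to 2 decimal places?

With latitudes φ₁ = -3.541°, φ₂ = 12.874° and longitude difference Δλ = -106.845°:
Haversine: a = sin²(Δφ/2) + cos φ₁ cos φ₂ sin²(Δλ/2) = 0.0204 + (0.9981)(0.9749)(0.6449) = 0.64786.
Central angle c = 2·arcsin(√a) = 1.87101 rad.
So the angular separation is 107.20°.

107.20°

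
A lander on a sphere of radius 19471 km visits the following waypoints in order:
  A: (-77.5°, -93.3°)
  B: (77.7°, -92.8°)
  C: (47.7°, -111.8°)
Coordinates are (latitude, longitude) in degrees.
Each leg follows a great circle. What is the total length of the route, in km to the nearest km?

63237 km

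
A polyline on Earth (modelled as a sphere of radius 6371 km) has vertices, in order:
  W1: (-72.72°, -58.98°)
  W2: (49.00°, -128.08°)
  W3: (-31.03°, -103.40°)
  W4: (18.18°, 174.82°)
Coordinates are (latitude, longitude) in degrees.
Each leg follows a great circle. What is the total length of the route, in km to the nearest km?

34045 km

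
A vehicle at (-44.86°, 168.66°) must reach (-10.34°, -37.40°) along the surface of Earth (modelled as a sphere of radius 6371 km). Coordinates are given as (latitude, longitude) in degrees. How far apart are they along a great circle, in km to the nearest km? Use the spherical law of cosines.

With latitudes φ₁ = -44.860°, φ₂ = -10.340° and longitude difference Δλ = 153.940°:
cos c = sin φ₁ sin φ₂ + cos φ₁ cos φ₂ cos Δλ = (-0.7054)(-0.1795) + (0.7088)(0.9838)(-0.8983) = -0.49982,
so c = arccos(-0.49982) = 2.09419 rad.
Distance = R·c = 6371 × 2.0942 ≈ 13342 km.

13342 km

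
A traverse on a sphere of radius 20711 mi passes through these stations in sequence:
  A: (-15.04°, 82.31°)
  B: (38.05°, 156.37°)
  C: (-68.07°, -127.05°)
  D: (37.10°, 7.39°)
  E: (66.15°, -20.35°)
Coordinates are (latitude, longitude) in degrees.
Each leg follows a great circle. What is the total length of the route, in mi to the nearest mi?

Leg A→B: central angle 1.5219 rad, distance 31519.2 mi.
Leg B→C: central angle 2.0984 rad, distance 43460.7 mi.
Leg C→D: central angle 2.4467 rad, distance 50673.6 mi.
Leg D→E: central angle 0.5788 rad, distance 11987.1 mi.
Total: 31519.2 + 43460.7 + 50673.6 + 11987.1 ≈ 137641 mi.

137641 mi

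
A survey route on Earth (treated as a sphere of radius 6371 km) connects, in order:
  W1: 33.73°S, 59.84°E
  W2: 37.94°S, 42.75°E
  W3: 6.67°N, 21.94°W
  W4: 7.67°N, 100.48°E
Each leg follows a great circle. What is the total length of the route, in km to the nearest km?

23350 km

Leg W1→W2: central angle 0.2523 rad, distance 1607.4 km.
Leg W2→W3: central angle 1.3042 rad, distance 8308.9 km.
Leg W3→W4: central angle 2.1086 rad, distance 13433.7 km.
Total: 1607.4 + 8308.9 + 13433.7 ≈ 23350 km.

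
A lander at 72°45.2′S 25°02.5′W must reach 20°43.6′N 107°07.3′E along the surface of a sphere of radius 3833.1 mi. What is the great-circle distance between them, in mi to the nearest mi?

8136 mi

Let φ₁ = -1.2698 rad, φ₂ = 0.3617 rad, and Δλ = 2.3067 rad.
Haversine: a = sin²(Δφ/2) + cos φ₁ cos φ₂ sin²(Δλ/2) = 0.5304 + (0.2965)(0.9353)(0.8356) = 0.76207.
Central angle c = 2·arcsin(√a) = 2.12249 rad.
Distance = R·c = 3833.1 × 2.1225 ≈ 8136 mi.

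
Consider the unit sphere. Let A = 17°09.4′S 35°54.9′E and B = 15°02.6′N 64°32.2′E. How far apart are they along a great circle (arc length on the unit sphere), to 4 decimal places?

With latitudes φ₁ = -17.157°, φ₂ = 15.043° and longitude difference Δλ = 28.622°:
cos c = sin φ₁ sin φ₂ + cos φ₁ cos φ₂ cos Δλ = (-0.2950)(0.2595) + (0.9555)(0.9657)(0.8778) = 0.73343,
so c = arccos(0.73343) = 0.74744 rad.
On the unit sphere the arc length equals the central angle: 0.7474.

0.7474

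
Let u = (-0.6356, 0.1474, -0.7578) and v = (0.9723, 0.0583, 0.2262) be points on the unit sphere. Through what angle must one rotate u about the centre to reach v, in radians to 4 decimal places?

2.4668 rad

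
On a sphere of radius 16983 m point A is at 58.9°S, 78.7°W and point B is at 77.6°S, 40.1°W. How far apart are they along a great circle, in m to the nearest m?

6709 m

With latitudes φ₁ = -58.900°, φ₂ = -77.600° and longitude difference Δλ = 38.600°:
Haversine: a = sin²(Δφ/2) + cos φ₁ cos φ₂ sin²(Δλ/2) = 0.0264 + (0.5165)(0.2147)(0.1092) = 0.03851.
Central angle c = 2·arcsin(√a) = 0.39505 rad.
Distance = R·c = 16983 × 0.3951 ≈ 6709 m.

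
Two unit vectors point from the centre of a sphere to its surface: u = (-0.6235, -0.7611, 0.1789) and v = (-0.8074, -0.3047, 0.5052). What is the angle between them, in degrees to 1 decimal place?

34.3°

u·v = 0.8257; |u| = 1.0000, |v| = 1.0000.
cos θ = (u·v)/(|u||v|) = 0.8257, so θ = 34.3°.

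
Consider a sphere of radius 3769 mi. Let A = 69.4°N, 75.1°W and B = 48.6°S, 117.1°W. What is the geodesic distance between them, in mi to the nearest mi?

Let φ₁ = 1.2113 rad, φ₂ = -0.8482 rad, and Δλ = -0.7330 rad.
cos c = sin φ₁ sin φ₂ + cos φ₁ cos φ₂ cos Δλ = (0.9361)(-0.7501) + (0.3518)(0.6613)(0.7431) = -0.52924,
so c = arccos(-0.52924) = 2.12850 rad.
Distance = R·c = 3769 × 2.1285 ≈ 8022 mi.

8022 mi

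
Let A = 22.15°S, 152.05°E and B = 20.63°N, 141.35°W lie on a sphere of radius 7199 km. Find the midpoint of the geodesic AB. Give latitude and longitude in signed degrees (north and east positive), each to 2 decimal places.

-0.91°, -174.45°

Central angle δ = 1.3578 rad. Interpolating on the sphere with fraction f = 0.5:
P = [sin((1−f)δ)·A + sin(fδ)·B] / sin δ = 0.6425·A + 0.6425·B in Cartesian coordinates,
giving P = (-0.9952, -0.0966, -0.0159), i.e. latitude -0.91°, longitude -174.45°.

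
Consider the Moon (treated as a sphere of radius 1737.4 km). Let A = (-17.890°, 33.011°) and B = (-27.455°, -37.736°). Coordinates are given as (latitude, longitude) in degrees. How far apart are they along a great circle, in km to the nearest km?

In radians: φ₁ = -0.3122, φ₂ = -0.4792, Δλ = -70.747° = -1.2348 rad.
cos c = sin φ₁ sin φ₂ + cos φ₁ cos φ₂ cos Δλ = (-0.3072)(-0.4611) + (0.9516)(0.8874)(0.3297) = 0.42009,
so c = arccos(0.42009) = 1.13726 rad.
Distance = R·c = 1737.4 × 1.1373 ≈ 1976 km.

1976 km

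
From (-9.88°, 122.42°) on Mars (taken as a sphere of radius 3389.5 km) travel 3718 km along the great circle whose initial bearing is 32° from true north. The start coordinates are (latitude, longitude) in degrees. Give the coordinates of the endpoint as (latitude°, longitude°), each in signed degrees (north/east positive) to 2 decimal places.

Angular distance δ = d/R = 3718/3389.5 = 1.09692 rad; initial bearing θ = 0.5585 rad.
sin φ₂ = sin φ₁ cos δ + cos φ₁ sin δ cos θ = (-0.1716)(0.4563) + (0.9852)(0.8898)(0.8480) = 0.6651, so φ₂ = 41.69°.
Δλ = atan2(sin θ sin δ cos φ₁, cos δ − sin φ₁ sin φ₂) = atan2(0.4645, 0.5705) = 39.156°.
λ₂ = 122.420° + 39.156° = 161.58°.

41.69°, 161.58°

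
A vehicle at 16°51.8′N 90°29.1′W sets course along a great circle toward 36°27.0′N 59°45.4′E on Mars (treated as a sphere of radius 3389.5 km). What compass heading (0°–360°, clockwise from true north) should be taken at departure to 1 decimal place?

27.4°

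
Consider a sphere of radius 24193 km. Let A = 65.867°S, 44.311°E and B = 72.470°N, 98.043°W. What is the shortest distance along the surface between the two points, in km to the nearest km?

69841 km

With latitudes φ₁ = -65.867°, φ₂ = 72.470° and longitude difference Δλ = -142.354°:
cos c = sin φ₁ sin φ₂ + cos φ₁ cos φ₂ cos Δλ = (-0.9126)(0.9536) + (0.4089)(0.3012)(-0.7918) = -0.96773,
so c = arccos(-0.96773) = 2.88685 rad.
Distance = R·c = 24193 × 2.8868 ≈ 69841 km.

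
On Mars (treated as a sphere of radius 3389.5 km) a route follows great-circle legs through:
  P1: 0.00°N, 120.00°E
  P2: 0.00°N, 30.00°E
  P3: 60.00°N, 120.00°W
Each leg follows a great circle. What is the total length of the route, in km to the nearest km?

12166 km

Leg P1→P2: central angle 1.5708 rad, distance 5324.2 km.
Leg P2→P3: central angle 2.0186 rad, distance 6842.1 km.
Total: 5324.2 + 6842.1 ≈ 12166 km.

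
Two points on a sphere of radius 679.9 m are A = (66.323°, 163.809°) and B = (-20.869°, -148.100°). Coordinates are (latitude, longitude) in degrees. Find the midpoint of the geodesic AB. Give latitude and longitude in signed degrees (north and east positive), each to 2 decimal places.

24.30°, -162.06°

The central angle between A and B is δ = 1.6465 rad.
With f = 0.5, the slerp weights are sin((1−f)δ)/sin δ = 0.7355 and sin(fδ)/sin δ = 0.7355.
Weighted sum of the unit vectors: (0.7355)·(-0.3857,0.1120,0.9158) + (0.7355)·(-0.7933,-0.4938,-0.3562) = (-0.8671, -0.2808, 0.4116).
Converting back: φ = atan2(z, √(x²+y²)) = 24.30°, λ = atan2(y, x) = -162.06°.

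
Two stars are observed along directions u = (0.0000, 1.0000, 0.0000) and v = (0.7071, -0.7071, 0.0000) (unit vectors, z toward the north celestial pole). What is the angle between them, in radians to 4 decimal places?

u·v = -0.7071; |u| = 1.0000, |v| = 1.0000.
cos θ = (u·v)/(|u||v|) = -0.7071, so θ = 2.3562 rad.

2.3562 rad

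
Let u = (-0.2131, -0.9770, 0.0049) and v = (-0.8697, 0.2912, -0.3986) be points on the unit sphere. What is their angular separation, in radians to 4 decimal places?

u·v = -0.1011; |u| = 1.0000, |v| = 1.0000.
cos θ = (u·v)/(|u||v|) = -0.1011, so θ = 1.6721 rad.

1.6721 rad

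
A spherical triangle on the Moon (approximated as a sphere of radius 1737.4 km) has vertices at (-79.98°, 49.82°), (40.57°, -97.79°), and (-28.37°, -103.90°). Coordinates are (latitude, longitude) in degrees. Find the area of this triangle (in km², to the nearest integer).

947235 km²

Side lengths (central angles): a = 1.2073, b = 1.2338, c = 2.4220 rad; semiperimeter s = 2.4315.
By l'Huilier's theorem, tan(E/4) = √[tan(s/2) tan((s−a)/2) tan((s−b)/2) tan((s−c)/2)], giving spherical excess E = 0.3138 rad.
Area = E·R² = 0.3138 × (1737.4)² ≈ 947235 km².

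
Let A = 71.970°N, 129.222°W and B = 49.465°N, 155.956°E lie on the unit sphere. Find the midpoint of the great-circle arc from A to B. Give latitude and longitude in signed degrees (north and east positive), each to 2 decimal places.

Central angle δ = 0.6835 rad. Interpolating on the sphere with fraction f = 0.5:
P = [sin((1−f)δ)·A + sin(fδ)·B] / sin δ = 0.5307·A + 0.5307·B in Cartesian coordinates,
giving P = (-0.4188, 0.0133, 0.9080), i.e. latitude 65.23°, longitude 178.18°.

65.23°, 178.18°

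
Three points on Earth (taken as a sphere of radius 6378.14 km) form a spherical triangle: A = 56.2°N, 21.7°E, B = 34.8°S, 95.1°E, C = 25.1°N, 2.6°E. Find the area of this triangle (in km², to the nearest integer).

33341338 km²

Side lengths (central angles): a = 1.8489, b = 0.5943, c = 1.9217 rad; semiperimeter s = 2.1825.
By l'Huilier's theorem, tan(E/4) = √[tan(s/2) tan((s−a)/2) tan((s−b)/2) tan((s−c)/2)], giving spherical excess E = 0.8196 rad.
Area = E·R² = 0.8196 × (6378.14)² ≈ 33341338 km².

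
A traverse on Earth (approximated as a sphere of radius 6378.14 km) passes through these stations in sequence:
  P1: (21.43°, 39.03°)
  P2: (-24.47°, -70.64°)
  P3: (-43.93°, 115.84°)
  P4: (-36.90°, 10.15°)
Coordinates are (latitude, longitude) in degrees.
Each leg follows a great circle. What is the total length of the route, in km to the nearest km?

Leg P1→P2: central angle 2.0225 rad, distance 12900.0 km.
Leg P2→P3: central angle 1.9433 rad, distance 12394.6 km.
Leg P3→P4: central angle 1.3069 rad, distance 8335.8 km.
Total: 12900.0 + 12394.6 + 8335.8 ≈ 33630 km.

33630 km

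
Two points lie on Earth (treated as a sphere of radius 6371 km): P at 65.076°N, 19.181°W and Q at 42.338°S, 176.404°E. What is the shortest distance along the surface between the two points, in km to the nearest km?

17304 km

With latitudes φ₁ = 65.076°, φ₂ = -42.338° and longitude difference Δλ = -164.415°:
cos c = sin φ₁ sin φ₂ + cos φ₁ cos φ₂ cos Δλ = (0.9069)(-0.6735) + (0.4214)(0.7392)(-0.9632) = -0.91083,
so c = arccos(-0.91083) = 2.71608 rad.
Distance = R·c = 6371 × 2.7161 ≈ 17304 km.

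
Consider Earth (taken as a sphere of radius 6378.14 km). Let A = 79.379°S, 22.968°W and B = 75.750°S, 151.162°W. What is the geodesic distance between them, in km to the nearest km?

In radians: φ₁ = -1.3854, φ₂ = -1.3221, Δλ = -128.194° = -2.2374 rad.
Haversine: a = sin²(Δφ/2) + cos φ₁ cos φ₂ sin²(Δλ/2) = 0.0010 + (0.1843)(0.2462)(0.8092) = 0.03771.
Central angle c = 2·arcsin(√a) = 0.39088 rad.
Distance = R·c = 6378.14 × 0.3909 ≈ 2493 km.

2493 km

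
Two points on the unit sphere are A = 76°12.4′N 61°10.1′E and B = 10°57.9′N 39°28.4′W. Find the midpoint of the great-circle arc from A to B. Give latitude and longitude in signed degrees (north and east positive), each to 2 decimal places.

Central angle δ = 1.4288 rad. Interpolating on the sphere with fraction f = 0.5:
P = [sin((1−f)δ)·A + sin(fδ)·B] / sin δ = 0.6618·A + 0.6618·B in Cartesian coordinates,
giving P = (0.5776, -0.2748, 0.7686), i.e. latitude 50.23°, longitude -25.44°.

50.23°, -25.44°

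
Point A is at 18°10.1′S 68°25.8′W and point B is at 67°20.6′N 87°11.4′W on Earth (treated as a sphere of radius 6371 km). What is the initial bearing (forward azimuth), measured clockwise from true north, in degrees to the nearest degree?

Δλ = -18.760° = -0.3274 rad.
y = sin Δλ · cos φ₂ = (-0.3216)(0.3852) = -0.1239
x = cos φ₁ sin φ₂ − sin φ₁ cos φ₂ cos Δλ = (0.9501)(0.9228) − (-0.3118)(0.3852)(0.9469) = 0.9906
θ = atan2(y, x) = -7.13°; adding 360° gives 353°.

353°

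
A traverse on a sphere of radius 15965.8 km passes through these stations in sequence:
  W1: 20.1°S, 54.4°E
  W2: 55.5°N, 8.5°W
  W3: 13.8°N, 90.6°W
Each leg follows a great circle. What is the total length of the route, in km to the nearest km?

46410 km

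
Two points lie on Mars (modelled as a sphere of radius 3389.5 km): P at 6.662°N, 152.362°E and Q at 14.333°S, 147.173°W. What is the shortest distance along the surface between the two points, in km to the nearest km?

With latitudes φ₁ = 6.662°, φ₂ = -14.333° and longitude difference Δλ = 60.465°:
Haversine: a = sin²(Δφ/2) + cos φ₁ cos φ₂ sin²(Δλ/2) = 0.0332 + (0.9932)(0.9689)(0.2535) = 0.27717.
Central angle c = 2·arcsin(√a) = 1.10888 rad.
Distance = R·c = 3389.5 × 1.1089 ≈ 3759 km.

3759 km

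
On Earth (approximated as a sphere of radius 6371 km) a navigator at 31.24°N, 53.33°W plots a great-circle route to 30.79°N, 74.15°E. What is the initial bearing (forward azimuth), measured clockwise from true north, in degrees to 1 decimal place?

43.9°

With φ₁ = 0.5452, φ₂ = 0.5374, Δλ = 2.2249 rad, the forward-azimuth formula gives
θ = atan2( sin Δλ cos φ₂ , cos φ₁ sin φ₂ − sin φ₁ cos φ₂ cos Δλ ) = atan2(0.6817, 0.7088) = 43.89°.
So the initial bearing is 43.9°.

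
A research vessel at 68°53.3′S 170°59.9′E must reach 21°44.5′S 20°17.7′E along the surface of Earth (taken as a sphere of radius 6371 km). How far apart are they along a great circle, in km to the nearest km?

With latitudes φ₁ = -68.888°, φ₂ = -21.742° and longitude difference Δλ = -150.703°:
cos c = sin φ₁ sin φ₂ + cos φ₁ cos φ₂ cos Δλ = (-0.9329)(-0.3704) + (0.3602)(0.9289)(-0.8721) = 0.05379,
so c = arccos(0.05379) = 1.51698 rad.
Distance = R·c = 6371 × 1.5170 ≈ 9665 km.

9665 km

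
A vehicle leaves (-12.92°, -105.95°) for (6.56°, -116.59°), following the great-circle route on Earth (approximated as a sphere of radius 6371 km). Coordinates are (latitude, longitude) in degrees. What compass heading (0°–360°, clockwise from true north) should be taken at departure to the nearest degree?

With φ₁ = -0.2255, φ₂ = 0.1145, Δλ = -0.1857 rad, the forward-azimuth formula gives
θ = atan2( sin Δλ cos φ₂ , cos φ₁ sin φ₂ − sin φ₁ cos φ₂ cos Δλ ) = atan2(-0.1834, 0.3297) = -29.09°.
Adding 360° brings this into [0°, 360°): 331°.

331°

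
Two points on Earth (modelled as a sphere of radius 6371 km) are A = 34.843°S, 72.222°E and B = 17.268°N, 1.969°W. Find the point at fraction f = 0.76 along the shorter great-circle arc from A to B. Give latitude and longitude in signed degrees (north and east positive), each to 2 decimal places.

The central angle between A and B is δ = 1.5269 rad.
With f = 0.76, the slerp weights are sin((1−f)δ)/sin δ = 0.3586 and sin(fδ)/sin δ = 0.9179.
Weighted sum of the unit vectors: (0.3586)·(0.2506,0.7815,-0.5713) + (0.9179)·(0.9544,-0.0328,0.2968) = (0.9658, 0.2502, 0.0676).
Converting back: φ = atan2(z, √(x²+y²)) = 3.87°, λ = atan2(y, x) = 14.52°.

3.87°, 14.52°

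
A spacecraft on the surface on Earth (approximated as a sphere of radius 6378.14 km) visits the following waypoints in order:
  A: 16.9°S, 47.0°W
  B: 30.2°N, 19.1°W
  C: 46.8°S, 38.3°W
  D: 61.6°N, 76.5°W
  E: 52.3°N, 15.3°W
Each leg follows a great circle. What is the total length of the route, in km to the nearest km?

31068 km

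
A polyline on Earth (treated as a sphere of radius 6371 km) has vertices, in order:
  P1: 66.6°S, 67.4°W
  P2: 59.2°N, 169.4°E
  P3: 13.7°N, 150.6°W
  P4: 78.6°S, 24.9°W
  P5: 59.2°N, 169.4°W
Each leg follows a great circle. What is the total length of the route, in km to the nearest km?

52935 km

Leg P1→P2: central angle 2.6898 rad, distance 17136.7 km.
Leg P2→P3: central angle 0.9465 rad, distance 6030.2 km.
Leg P3→P4: central angle 1.9222 rad, distance 12246.4 km.
Leg P4→P5: central angle 2.7503 rad, distance 17522.0 km.
Total: 17136.7 + 6030.2 + 12246.4 + 17522.0 ≈ 52935 km.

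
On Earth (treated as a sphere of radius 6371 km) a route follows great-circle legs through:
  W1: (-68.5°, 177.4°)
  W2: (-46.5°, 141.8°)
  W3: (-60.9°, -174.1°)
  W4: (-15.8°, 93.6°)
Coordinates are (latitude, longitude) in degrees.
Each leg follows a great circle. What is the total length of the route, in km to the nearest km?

14983 km

Leg W1→W2: central angle 0.4949 rad, distance 3152.8 km.
Leg W2→W3: central angle 0.5070 rad, distance 3229.9 km.
Leg W3→W4: central angle 1.3499 rad, distance 8600.0 km.
Total: 3152.8 + 3229.9 + 8600.0 ≈ 14983 km.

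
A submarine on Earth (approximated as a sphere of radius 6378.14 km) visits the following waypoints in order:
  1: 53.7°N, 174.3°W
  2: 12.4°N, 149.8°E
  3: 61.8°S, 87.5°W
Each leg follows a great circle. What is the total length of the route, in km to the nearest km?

18492 km

Leg 1→2: central angle 0.8744 rad, distance 5577.3 km.
Leg 2→3: central angle 2.0248 rad, distance 12914.6 km.
Total: 5577.3 + 12914.6 ≈ 18492 km.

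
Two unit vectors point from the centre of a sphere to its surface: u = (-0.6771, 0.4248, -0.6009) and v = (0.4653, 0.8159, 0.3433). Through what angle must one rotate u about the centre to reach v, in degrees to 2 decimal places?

100.06°

u·v = -0.1747; |u| = 1.0000, |v| = 1.0000.
cos θ = (u·v)/(|u||v|) = -0.1747, so θ = 100.06°.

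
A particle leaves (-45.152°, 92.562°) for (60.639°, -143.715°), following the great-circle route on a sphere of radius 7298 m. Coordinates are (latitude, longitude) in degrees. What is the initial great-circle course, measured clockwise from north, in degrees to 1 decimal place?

44.0°

With φ₁ = -0.7881, φ₂ = 1.0584, Δλ = 2.1594 rad, the forward-azimuth formula gives
θ = atan2( sin Δλ cos φ₂ , cos φ₁ sin φ₂ − sin φ₁ cos φ₂ cos Δλ ) = atan2(0.4078, 0.4216) = 44.04°.
So the initial bearing is 44.0°.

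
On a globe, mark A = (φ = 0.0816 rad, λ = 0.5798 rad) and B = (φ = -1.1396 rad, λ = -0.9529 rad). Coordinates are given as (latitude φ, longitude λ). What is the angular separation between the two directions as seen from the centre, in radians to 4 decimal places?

Let φ₁ = 0.0816 rad, φ₂ = -1.1396 rad, and Δλ = -1.5327 rad.
Haversine: a = sin²(Δφ/2) + cos φ₁ cos φ₂ sin²(Δλ/2) = 0.3287 + (0.9967)(0.4180)(0.4810) = 0.52909.
Central angle c = 2·arcsin(√a) = 1.62901 rad.
So the angular separation is 1.6290 rad.

1.6290 rad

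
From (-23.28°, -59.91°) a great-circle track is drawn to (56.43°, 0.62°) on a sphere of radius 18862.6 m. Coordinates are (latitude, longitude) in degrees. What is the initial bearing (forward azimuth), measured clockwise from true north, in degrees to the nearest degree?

Δλ = 60.530° = 1.0564 rad.
y = sin Δλ · cos φ₂ = (0.8706)(0.5530) = 0.4814
x = cos φ₁ sin φ₂ − sin φ₁ cos φ₂ cos Δλ = (0.9186)(0.8332) − (-0.3952)(0.5530)(0.4920) = 0.8729
θ = atan2(y, x) = 28.88°, so the bearing is 29°.

29°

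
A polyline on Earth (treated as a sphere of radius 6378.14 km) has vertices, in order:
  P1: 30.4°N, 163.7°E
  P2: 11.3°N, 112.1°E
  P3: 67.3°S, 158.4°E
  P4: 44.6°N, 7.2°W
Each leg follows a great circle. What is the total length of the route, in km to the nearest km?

Leg P1→P2: central angle 0.8963 rad, distance 5716.6 km.
Leg P2→P3: central angle 1.4900 rad, distance 9503.6 km.
Leg P3→P4: central angle 2.7236 rad, distance 17371.5 km.
Total: 5716.6 + 9503.6 + 17371.5 ≈ 32592 km.

32592 km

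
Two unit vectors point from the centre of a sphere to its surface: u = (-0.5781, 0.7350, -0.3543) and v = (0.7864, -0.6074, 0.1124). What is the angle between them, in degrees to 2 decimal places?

160.20°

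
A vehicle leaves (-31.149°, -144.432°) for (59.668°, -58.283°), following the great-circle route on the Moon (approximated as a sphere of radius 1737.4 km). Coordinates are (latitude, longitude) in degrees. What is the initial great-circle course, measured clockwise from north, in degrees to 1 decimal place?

33.7°

Δλ = 86.149° = 1.5036 rad.
y = sin Δλ · cos φ₂ = (0.9977)(0.5050) = 0.5039
x = cos φ₁ sin φ₂ − sin φ₁ cos φ₂ cos Δλ = (0.8558)(0.8631) − (-0.5173)(0.5050)(0.0672) = 0.7562
θ = atan2(y, x) = 33.68°, so the bearing is 33.7°.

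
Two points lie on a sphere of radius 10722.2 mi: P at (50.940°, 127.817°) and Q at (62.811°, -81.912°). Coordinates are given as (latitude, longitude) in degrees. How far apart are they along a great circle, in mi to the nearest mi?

In radians: φ₁ = 0.8891, φ₂ = 1.0963, Δλ = 150.271° = 2.6227 rad.
cos c = sin φ₁ sin φ₂ + cos φ₁ cos φ₂ cos Δλ = (0.7765)(0.8895) + (0.6301)(0.4569)(-0.8684) = 0.44066,
so c = arccos(0.44066) = 1.11446 rad.
Distance = R·c = 10722.2 × 1.1145 ≈ 11949 mi.

11949 mi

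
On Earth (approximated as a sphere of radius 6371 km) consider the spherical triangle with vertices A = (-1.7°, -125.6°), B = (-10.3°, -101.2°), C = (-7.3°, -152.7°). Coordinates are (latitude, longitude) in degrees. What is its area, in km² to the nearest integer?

2605397 km²

Side lengths (central angles): a = 0.8889, b = 0.4813, c = 0.4489 rad; semiperimeter s = 0.9096.
By l'Huilier's theorem, tan(E/4) = √[tan(s/2) tan((s−a)/2) tan((s−b)/2) tan((s−c)/2)], giving spherical excess E = 0.0642 rad.
Area = E·R² = 0.0642 × (6371)² ≈ 2605397 km².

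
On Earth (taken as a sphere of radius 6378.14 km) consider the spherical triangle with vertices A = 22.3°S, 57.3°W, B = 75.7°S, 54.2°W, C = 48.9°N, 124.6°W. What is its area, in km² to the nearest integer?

Side lengths (central angles): a = 2.3128, b = 1.6221, c = 0.9324 rad; semiperimeter s = 2.4336.
By l'Huilier's theorem, tan(E/4) = √[tan(s/2) tan((s−a)/2) tan((s−b)/2) tan((s−c)/2)], giving spherical excess E = 1.0030 rad.
Area = E·R² = 1.0030 × (6378.14)² ≈ 40800854 km².

40800854 km²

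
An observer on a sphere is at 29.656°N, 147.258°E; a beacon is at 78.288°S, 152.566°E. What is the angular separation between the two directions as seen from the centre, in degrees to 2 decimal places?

107.99°

Let φ₁ = 0.5176 rad, φ₂ = -1.3664 rad, and Δλ = 0.0926 rad.
Haversine: a = sin²(Δφ/2) + cos φ₁ cos φ₂ sin²(Δλ/2) = 0.6540 + (0.8690)(0.2030)(0.0021) = 0.65442.
Central angle c = 2·arcsin(√a) = 1.88477 rad.
So the angular separation is 107.99°.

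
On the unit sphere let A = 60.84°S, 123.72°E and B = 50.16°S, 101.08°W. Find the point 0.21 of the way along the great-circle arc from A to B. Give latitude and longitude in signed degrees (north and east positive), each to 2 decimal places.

-71.18°, 144.84°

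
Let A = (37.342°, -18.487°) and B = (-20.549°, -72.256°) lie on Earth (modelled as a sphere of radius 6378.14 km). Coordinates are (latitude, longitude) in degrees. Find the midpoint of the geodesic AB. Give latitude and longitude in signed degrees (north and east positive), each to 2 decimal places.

Central angle δ = 1.3417 rad. Interpolating on the sphere with fraction f = 0.5:
P = [sin((1−f)δ)·A + sin(fδ)·B] / sin δ = 0.6383·A + 0.6383·B in Cartesian coordinates,
giving P = (0.6635, -0.7302, 0.1631), i.e. latitude 9.39°, longitude -47.74°.

9.39°, -47.74°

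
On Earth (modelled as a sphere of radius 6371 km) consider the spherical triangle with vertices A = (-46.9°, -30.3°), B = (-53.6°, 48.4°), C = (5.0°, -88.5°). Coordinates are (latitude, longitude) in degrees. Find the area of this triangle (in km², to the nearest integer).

Side lengths (central angles): a = 2.0965, b = 1.2713, c = 0.8404 rad; semiperimeter s = 2.1041.
By l'Huilier's theorem, tan(E/4) = √[tan(s/2) tan((s−a)/2) tan((s−b)/2) tan((s−c)/2)], giving spherical excess E = 0.1858 rad.
Area = E·R² = 0.1858 × (6371)² ≈ 7540625 km².

7540625 km²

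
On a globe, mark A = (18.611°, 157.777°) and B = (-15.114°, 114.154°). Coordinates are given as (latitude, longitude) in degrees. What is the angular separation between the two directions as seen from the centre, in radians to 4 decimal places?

0.9532 rad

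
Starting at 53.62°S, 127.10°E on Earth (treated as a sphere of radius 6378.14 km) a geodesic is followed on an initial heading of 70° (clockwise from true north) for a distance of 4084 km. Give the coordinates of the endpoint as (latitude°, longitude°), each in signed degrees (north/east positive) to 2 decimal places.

Angular distance δ = d/R = 4084/6378.14 = 0.64031 rad; initial bearing θ = 1.2217 rad.
sin φ₂ = sin φ₁ cos δ + cos φ₁ sin δ cos θ = (-0.8051)(0.8019) + (0.5931)(0.5974)(0.3420) = -0.5244, so φ₂ = -31.63°.
Δλ = atan2(sin θ sin δ cos φ₁, cos δ − sin φ₁ sin φ₂) = atan2(0.3330, 0.3797) = 41.251°.
λ₂ = 127.100° + 41.251° = 168.35°.

-31.63°, 168.35°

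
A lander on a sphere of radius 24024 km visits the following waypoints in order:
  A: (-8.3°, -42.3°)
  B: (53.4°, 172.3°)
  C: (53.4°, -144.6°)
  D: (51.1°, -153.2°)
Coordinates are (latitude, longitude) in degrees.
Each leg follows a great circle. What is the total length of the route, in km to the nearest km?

Leg A→B: central angle 2.2162 rad, distance 53242.1 km.
Leg B→C: central angle 0.4416 rad, distance 10608.5 km.
Leg C→D: central angle 0.1002 rad, distance 2407.1 km.
Total: 53242.1 + 10608.5 + 2407.1 ≈ 66258 km.

66258 km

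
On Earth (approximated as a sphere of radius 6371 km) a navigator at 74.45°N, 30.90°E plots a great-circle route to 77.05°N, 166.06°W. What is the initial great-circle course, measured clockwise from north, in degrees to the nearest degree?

Δλ = 163.040° = 2.8456 rad.
y = sin Δλ · cos φ₂ = (0.2917)(0.2241) = 0.0654
x = cos φ₁ sin φ₂ − sin φ₁ cos φ₂ cos Δλ = (0.2681)(0.9746) − (0.9634)(0.2241)(-0.9565) = 0.4678
θ = atan2(y, x) = 7.96°, so the bearing is 8°.

8°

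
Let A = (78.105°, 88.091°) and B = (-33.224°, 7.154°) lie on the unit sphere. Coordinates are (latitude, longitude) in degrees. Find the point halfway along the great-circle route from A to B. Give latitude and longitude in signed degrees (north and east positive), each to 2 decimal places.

25.76°, 20.34°

The central angle between A and B is δ = 2.1048 rad.
With f = 0.5, the slerp weights are sin((1−f)δ)/sin δ = 1.0091 and sin(fδ)/sin δ = 1.0091.
Weighted sum of the unit vectors: (1.0091)·(0.0069,0.2060,0.9785) + (1.0091)·(0.8300,0.1042,-0.5479) = (0.8445, 0.3130, 0.4345).
Converting back: φ = atan2(z, √(x²+y²)) = 25.76°, λ = atan2(y, x) = 20.34°.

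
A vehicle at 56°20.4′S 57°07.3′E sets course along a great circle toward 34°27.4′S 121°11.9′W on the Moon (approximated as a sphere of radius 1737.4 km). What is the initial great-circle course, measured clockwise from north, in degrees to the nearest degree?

With φ₁ = -0.9833, φ₂ = -0.6014, Δλ = -3.1123 rad, the forward-azimuth formula gives
θ = atan2( sin Δλ cos φ₂ , cos φ₁ sin φ₂ − sin φ₁ cos φ₂ cos Δλ ) = atan2(-0.0242, -0.9996) = -178.61°.
Adding 360° brings this into [0°, 360°): 181°.

181°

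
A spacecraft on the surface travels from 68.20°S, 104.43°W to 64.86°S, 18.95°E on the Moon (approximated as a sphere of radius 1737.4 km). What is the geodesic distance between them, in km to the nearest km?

1246 km

In radians: φ₁ = -1.1903, φ₂ = -1.1320, Δλ = 123.380° = 2.1534 rad.
Haversine: a = sin²(Δφ/2) + cos φ₁ cos φ₂ sin²(Δλ/2) = 0.0008 + (0.3714)(0.4248)(0.7751) = 0.12314.
Central angle c = 2·arcsin(√a) = 0.71708 rad.
Distance = R·c = 1737.4 × 0.7171 ≈ 1246 km.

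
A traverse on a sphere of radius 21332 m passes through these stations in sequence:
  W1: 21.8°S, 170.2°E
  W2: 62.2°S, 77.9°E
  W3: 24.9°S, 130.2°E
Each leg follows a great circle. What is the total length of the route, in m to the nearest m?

45697 m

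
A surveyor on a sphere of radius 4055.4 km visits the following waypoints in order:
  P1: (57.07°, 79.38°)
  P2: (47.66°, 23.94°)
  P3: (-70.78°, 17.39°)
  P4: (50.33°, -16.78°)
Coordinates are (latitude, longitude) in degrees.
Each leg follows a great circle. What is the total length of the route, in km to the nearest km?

19549 km

Leg P1→P2: central angle 0.5951 rad, distance 2413.3 km.
Leg P2→P3: central angle 2.0688 rad, distance 8389.9 km.
Leg P3→P4: central angle 2.1567 rad, distance 8746.3 km.
Total: 2413.3 + 8389.9 + 8746.3 ≈ 19549 km.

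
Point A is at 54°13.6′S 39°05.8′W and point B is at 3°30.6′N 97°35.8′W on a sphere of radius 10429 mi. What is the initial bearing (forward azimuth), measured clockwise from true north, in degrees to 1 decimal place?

298.3°

Δλ = -58.500° = -1.0210 rad.
y = sin Δλ · cos φ₂ = (-0.8526)(0.9981) = -0.8510
x = cos φ₁ sin φ₂ − sin φ₁ cos φ₂ cos Δλ = (0.5846)(0.0612) − (-0.8113)(0.9981)(0.5225) = 0.4589
θ = atan2(y, x) = -61.66°; adding 360° gives 298.3°.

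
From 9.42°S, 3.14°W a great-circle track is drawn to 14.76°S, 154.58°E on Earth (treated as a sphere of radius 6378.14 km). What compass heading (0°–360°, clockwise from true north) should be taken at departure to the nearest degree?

With φ₁ = -0.1644, φ₂ = -0.2576, Δλ = 2.7527 rad, the forward-azimuth formula gives
θ = atan2( sin Δλ cos φ₂ , cos φ₁ sin φ₂ − sin φ₁ cos φ₂ cos Δλ ) = atan2(0.3666, -0.3978) = 137.33°.
So the initial bearing is 137°.

137°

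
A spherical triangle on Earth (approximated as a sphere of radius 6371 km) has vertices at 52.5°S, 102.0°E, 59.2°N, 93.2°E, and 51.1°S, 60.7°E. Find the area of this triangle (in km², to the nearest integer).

Side lengths (central angles): a = 1.9794, b = 0.4403, c = 1.9535 rad; semiperimeter s = 2.1866.
By l'Huilier's theorem, tan(E/4) = √[tan(s/2) tan((s−a)/2) tan((s−b)/2) tan((s−c)/2)], giving spherical excess E = 0.6640 rad.
Area = E·R² = 0.6640 × (6371)² ≈ 26949590 km².

26949590 km²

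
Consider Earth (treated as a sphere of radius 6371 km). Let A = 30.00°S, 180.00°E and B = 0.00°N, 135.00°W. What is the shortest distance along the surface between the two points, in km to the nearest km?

5809 km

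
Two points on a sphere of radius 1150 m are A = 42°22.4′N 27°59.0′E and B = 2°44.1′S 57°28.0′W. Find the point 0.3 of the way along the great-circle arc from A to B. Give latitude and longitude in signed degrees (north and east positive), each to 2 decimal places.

Central angle δ = 1.5444 rad. Interpolating on the sphere with fraction f = 0.3:
P = [sin((1−f)δ)·A + sin(fδ)·B] / sin δ = 0.8828·A + 0.4471·B in Cartesian coordinates,
giving P = (0.8161, -0.0705, 0.5736), i.e. latitude 35.00°, longitude -4.94°.

35.00°, -4.94°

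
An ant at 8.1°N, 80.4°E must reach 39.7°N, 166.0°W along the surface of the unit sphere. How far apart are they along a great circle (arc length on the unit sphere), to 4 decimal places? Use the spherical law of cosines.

1.7874

Let φ₁ = 0.1414 rad, φ₂ = 0.6929 rad, and Δλ = 1.9827 rad.
cos c = sin φ₁ sin φ₂ + cos φ₁ cos φ₂ cos Δλ = (0.1409)(0.6388) + (0.9900)(0.7694)(-0.4003) = -0.21495,
so c = arccos(-0.21495) = 1.78744 rad.
On the unit sphere the arc length equals the central angle: 1.7874.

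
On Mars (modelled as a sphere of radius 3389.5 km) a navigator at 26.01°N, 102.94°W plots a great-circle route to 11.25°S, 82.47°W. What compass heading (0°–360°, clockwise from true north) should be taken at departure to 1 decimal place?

With φ₁ = 0.4540, φ₂ = -0.1963, Δλ = 0.3573 rad, the forward-azimuth formula gives
θ = atan2( sin Δλ cos φ₂ , cos φ₁ sin φ₂ − sin φ₁ cos φ₂ cos Δλ ) = atan2(0.3430, -0.5783) = 149.33°.
So the initial bearing is 149.3°.

149.3°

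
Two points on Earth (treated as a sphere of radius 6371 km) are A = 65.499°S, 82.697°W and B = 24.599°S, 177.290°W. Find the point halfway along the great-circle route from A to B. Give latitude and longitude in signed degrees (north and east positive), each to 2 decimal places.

-53.86°, -152.03°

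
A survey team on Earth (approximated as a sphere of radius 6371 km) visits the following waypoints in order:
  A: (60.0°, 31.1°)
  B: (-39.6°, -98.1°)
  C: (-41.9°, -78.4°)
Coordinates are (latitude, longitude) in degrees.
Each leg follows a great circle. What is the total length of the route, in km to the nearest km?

17543 km

Leg A→B: central angle 2.4907 rad, distance 15868.0 km.
Leg B→C: central angle 0.2629 rad, distance 1675.2 km.
Total: 15868.0 + 1675.2 ≈ 17543 km.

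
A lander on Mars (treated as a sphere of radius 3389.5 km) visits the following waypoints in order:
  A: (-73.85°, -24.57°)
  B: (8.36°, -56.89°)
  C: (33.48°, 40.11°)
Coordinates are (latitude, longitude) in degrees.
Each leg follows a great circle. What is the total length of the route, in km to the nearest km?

Leg A→B: central angle 1.4778 rad, distance 5008.8 km.
Leg B→C: central angle 1.5912 rad, distance 5393.2 km.
Total: 5008.8 + 5393.2 ≈ 10402 km.

10402 km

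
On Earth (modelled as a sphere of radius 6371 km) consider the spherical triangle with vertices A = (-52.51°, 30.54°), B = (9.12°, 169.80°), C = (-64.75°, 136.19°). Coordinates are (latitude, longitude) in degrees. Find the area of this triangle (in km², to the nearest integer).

13222325 km²

Side lengths (central angles): a = 1.3619, b = 0.8663, c = 2.1908 rad; semiperimeter s = 2.2095.
By l'Huilier's theorem, tan(E/4) = √[tan(s/2) tan((s−a)/2) tan((s−b)/2) tan((s−c)/2)], giving spherical excess E = 0.3258 rad.
Area = E·R² = 0.3258 × (6371)² ≈ 13222325 km².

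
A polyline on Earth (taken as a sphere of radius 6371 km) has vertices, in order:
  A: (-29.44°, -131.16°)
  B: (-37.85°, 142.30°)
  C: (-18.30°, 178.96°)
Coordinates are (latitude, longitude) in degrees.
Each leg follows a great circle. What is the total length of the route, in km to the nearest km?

Leg A→B: central angle 1.2206 rad, distance 7776.4 km.
Leg B→C: central angle 0.6533 rad, distance 4162.4 km.
Total: 7776.4 + 4162.4 ≈ 11939 km.

11939 km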